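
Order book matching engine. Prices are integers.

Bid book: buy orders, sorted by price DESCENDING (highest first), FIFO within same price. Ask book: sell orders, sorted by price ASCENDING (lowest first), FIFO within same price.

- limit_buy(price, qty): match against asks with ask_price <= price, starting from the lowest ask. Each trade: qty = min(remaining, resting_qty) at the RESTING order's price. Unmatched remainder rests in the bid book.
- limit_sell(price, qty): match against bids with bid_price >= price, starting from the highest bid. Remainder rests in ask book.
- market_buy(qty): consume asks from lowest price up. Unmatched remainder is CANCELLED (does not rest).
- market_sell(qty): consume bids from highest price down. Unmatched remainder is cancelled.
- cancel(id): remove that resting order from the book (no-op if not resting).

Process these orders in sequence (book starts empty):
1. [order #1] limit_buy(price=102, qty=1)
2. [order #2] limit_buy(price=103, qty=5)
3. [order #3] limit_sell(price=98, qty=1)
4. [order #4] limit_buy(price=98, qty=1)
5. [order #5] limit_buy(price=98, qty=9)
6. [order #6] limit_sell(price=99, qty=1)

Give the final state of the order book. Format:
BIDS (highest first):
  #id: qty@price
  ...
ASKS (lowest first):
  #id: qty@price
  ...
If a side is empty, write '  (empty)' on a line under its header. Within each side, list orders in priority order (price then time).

After op 1 [order #1] limit_buy(price=102, qty=1): fills=none; bids=[#1:1@102] asks=[-]
After op 2 [order #2] limit_buy(price=103, qty=5): fills=none; bids=[#2:5@103 #1:1@102] asks=[-]
After op 3 [order #3] limit_sell(price=98, qty=1): fills=#2x#3:1@103; bids=[#2:4@103 #1:1@102] asks=[-]
After op 4 [order #4] limit_buy(price=98, qty=1): fills=none; bids=[#2:4@103 #1:1@102 #4:1@98] asks=[-]
After op 5 [order #5] limit_buy(price=98, qty=9): fills=none; bids=[#2:4@103 #1:1@102 #4:1@98 #5:9@98] asks=[-]
After op 6 [order #6] limit_sell(price=99, qty=1): fills=#2x#6:1@103; bids=[#2:3@103 #1:1@102 #4:1@98 #5:9@98] asks=[-]

Answer: BIDS (highest first):
  #2: 3@103
  #1: 1@102
  #4: 1@98
  #5: 9@98
ASKS (lowest first):
  (empty)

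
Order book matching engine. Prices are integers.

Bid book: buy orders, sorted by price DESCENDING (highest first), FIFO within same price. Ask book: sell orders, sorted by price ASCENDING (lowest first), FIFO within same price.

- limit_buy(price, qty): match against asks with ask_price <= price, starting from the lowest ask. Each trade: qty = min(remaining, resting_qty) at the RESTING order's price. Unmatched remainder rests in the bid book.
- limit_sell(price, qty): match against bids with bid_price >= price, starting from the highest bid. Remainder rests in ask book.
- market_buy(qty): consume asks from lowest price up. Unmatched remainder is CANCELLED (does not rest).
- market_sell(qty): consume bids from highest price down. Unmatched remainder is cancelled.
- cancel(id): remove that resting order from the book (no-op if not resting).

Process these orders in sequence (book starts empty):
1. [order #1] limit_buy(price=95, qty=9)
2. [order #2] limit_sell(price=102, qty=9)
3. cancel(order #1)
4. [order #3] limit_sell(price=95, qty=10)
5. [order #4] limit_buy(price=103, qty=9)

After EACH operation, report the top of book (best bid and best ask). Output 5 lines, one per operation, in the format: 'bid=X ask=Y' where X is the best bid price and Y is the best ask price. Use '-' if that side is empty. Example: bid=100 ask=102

Answer: bid=95 ask=-
bid=95 ask=102
bid=- ask=102
bid=- ask=95
bid=- ask=95

Derivation:
After op 1 [order #1] limit_buy(price=95, qty=9): fills=none; bids=[#1:9@95] asks=[-]
After op 2 [order #2] limit_sell(price=102, qty=9): fills=none; bids=[#1:9@95] asks=[#2:9@102]
After op 3 cancel(order #1): fills=none; bids=[-] asks=[#2:9@102]
After op 4 [order #3] limit_sell(price=95, qty=10): fills=none; bids=[-] asks=[#3:10@95 #2:9@102]
After op 5 [order #4] limit_buy(price=103, qty=9): fills=#4x#3:9@95; bids=[-] asks=[#3:1@95 #2:9@102]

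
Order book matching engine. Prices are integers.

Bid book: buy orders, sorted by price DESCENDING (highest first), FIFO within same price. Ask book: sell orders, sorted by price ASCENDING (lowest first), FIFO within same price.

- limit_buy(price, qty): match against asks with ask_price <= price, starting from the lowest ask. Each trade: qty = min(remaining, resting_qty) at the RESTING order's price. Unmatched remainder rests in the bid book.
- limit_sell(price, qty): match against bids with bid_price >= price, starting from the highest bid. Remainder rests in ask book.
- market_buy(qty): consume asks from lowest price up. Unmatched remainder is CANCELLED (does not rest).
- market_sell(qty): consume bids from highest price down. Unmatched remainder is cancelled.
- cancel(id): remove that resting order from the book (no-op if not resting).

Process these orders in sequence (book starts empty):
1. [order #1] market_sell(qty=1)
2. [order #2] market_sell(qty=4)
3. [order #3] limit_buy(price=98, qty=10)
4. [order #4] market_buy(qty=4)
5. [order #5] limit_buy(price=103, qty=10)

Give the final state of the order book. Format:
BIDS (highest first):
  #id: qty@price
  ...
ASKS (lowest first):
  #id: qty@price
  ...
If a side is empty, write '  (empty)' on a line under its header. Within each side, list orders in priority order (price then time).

Answer: BIDS (highest first):
  #5: 10@103
  #3: 10@98
ASKS (lowest first):
  (empty)

Derivation:
After op 1 [order #1] market_sell(qty=1): fills=none; bids=[-] asks=[-]
After op 2 [order #2] market_sell(qty=4): fills=none; bids=[-] asks=[-]
After op 3 [order #3] limit_buy(price=98, qty=10): fills=none; bids=[#3:10@98] asks=[-]
After op 4 [order #4] market_buy(qty=4): fills=none; bids=[#3:10@98] asks=[-]
After op 5 [order #5] limit_buy(price=103, qty=10): fills=none; bids=[#5:10@103 #3:10@98] asks=[-]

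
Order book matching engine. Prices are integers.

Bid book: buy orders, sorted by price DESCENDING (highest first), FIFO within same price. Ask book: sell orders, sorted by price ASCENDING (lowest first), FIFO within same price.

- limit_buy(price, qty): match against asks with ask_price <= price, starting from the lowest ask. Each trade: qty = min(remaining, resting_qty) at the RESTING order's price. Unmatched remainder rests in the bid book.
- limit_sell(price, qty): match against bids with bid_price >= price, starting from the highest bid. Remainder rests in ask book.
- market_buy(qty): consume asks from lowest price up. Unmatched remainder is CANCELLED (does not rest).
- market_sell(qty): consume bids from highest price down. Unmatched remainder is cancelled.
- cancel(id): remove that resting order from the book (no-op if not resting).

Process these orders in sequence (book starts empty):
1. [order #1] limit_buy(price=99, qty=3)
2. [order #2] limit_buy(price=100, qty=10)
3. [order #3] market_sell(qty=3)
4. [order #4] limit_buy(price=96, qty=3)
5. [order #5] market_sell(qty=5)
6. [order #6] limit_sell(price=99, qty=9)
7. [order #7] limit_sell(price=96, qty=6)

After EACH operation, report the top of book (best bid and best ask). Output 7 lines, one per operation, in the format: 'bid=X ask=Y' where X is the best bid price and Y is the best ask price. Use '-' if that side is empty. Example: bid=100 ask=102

Answer: bid=99 ask=-
bid=100 ask=-
bid=100 ask=-
bid=100 ask=-
bid=100 ask=-
bid=96 ask=99
bid=- ask=96

Derivation:
After op 1 [order #1] limit_buy(price=99, qty=3): fills=none; bids=[#1:3@99] asks=[-]
After op 2 [order #2] limit_buy(price=100, qty=10): fills=none; bids=[#2:10@100 #1:3@99] asks=[-]
After op 3 [order #3] market_sell(qty=3): fills=#2x#3:3@100; bids=[#2:7@100 #1:3@99] asks=[-]
After op 4 [order #4] limit_buy(price=96, qty=3): fills=none; bids=[#2:7@100 #1:3@99 #4:3@96] asks=[-]
After op 5 [order #5] market_sell(qty=5): fills=#2x#5:5@100; bids=[#2:2@100 #1:3@99 #4:3@96] asks=[-]
After op 6 [order #6] limit_sell(price=99, qty=9): fills=#2x#6:2@100 #1x#6:3@99; bids=[#4:3@96] asks=[#6:4@99]
After op 7 [order #7] limit_sell(price=96, qty=6): fills=#4x#7:3@96; bids=[-] asks=[#7:3@96 #6:4@99]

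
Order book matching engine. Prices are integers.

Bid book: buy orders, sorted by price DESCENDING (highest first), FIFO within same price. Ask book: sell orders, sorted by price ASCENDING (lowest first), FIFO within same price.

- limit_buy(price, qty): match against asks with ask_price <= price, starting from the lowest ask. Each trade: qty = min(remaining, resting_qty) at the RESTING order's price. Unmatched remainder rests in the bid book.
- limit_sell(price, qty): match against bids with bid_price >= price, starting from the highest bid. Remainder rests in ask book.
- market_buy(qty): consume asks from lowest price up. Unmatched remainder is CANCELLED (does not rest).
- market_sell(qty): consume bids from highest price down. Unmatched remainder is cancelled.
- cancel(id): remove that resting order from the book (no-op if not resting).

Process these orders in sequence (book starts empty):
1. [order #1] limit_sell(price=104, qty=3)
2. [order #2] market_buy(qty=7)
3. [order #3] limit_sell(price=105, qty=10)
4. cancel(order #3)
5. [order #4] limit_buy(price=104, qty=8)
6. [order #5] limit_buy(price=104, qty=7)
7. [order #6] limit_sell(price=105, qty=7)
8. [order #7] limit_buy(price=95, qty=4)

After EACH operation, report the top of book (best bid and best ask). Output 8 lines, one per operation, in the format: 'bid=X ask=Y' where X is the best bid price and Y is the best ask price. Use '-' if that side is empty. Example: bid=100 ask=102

After op 1 [order #1] limit_sell(price=104, qty=3): fills=none; bids=[-] asks=[#1:3@104]
After op 2 [order #2] market_buy(qty=7): fills=#2x#1:3@104; bids=[-] asks=[-]
After op 3 [order #3] limit_sell(price=105, qty=10): fills=none; bids=[-] asks=[#3:10@105]
After op 4 cancel(order #3): fills=none; bids=[-] asks=[-]
After op 5 [order #4] limit_buy(price=104, qty=8): fills=none; bids=[#4:8@104] asks=[-]
After op 6 [order #5] limit_buy(price=104, qty=7): fills=none; bids=[#4:8@104 #5:7@104] asks=[-]
After op 7 [order #6] limit_sell(price=105, qty=7): fills=none; bids=[#4:8@104 #5:7@104] asks=[#6:7@105]
After op 8 [order #7] limit_buy(price=95, qty=4): fills=none; bids=[#4:8@104 #5:7@104 #7:4@95] asks=[#6:7@105]

Answer: bid=- ask=104
bid=- ask=-
bid=- ask=105
bid=- ask=-
bid=104 ask=-
bid=104 ask=-
bid=104 ask=105
bid=104 ask=105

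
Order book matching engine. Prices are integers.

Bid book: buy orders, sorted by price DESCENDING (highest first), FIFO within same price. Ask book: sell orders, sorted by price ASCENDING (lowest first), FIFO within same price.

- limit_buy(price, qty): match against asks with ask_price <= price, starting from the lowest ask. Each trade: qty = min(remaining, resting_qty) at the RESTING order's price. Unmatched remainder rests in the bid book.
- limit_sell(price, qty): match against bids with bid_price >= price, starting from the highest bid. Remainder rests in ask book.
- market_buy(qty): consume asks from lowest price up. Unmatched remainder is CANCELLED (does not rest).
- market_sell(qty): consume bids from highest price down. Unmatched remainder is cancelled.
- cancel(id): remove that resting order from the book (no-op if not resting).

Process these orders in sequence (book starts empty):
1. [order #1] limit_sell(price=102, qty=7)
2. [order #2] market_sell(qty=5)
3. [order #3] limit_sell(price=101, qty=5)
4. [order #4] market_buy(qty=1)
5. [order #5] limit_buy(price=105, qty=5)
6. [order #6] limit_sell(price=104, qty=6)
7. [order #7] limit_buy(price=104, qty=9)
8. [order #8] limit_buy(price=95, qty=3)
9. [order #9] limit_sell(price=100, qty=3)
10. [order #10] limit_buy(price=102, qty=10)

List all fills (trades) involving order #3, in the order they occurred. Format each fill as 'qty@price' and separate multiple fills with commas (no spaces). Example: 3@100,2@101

Answer: 1@101,4@101

Derivation:
After op 1 [order #1] limit_sell(price=102, qty=7): fills=none; bids=[-] asks=[#1:7@102]
After op 2 [order #2] market_sell(qty=5): fills=none; bids=[-] asks=[#1:7@102]
After op 3 [order #3] limit_sell(price=101, qty=5): fills=none; bids=[-] asks=[#3:5@101 #1:7@102]
After op 4 [order #4] market_buy(qty=1): fills=#4x#3:1@101; bids=[-] asks=[#3:4@101 #1:7@102]
After op 5 [order #5] limit_buy(price=105, qty=5): fills=#5x#3:4@101 #5x#1:1@102; bids=[-] asks=[#1:6@102]
After op 6 [order #6] limit_sell(price=104, qty=6): fills=none; bids=[-] asks=[#1:6@102 #6:6@104]
After op 7 [order #7] limit_buy(price=104, qty=9): fills=#7x#1:6@102 #7x#6:3@104; bids=[-] asks=[#6:3@104]
After op 8 [order #8] limit_buy(price=95, qty=3): fills=none; bids=[#8:3@95] asks=[#6:3@104]
After op 9 [order #9] limit_sell(price=100, qty=3): fills=none; bids=[#8:3@95] asks=[#9:3@100 #6:3@104]
After op 10 [order #10] limit_buy(price=102, qty=10): fills=#10x#9:3@100; bids=[#10:7@102 #8:3@95] asks=[#6:3@104]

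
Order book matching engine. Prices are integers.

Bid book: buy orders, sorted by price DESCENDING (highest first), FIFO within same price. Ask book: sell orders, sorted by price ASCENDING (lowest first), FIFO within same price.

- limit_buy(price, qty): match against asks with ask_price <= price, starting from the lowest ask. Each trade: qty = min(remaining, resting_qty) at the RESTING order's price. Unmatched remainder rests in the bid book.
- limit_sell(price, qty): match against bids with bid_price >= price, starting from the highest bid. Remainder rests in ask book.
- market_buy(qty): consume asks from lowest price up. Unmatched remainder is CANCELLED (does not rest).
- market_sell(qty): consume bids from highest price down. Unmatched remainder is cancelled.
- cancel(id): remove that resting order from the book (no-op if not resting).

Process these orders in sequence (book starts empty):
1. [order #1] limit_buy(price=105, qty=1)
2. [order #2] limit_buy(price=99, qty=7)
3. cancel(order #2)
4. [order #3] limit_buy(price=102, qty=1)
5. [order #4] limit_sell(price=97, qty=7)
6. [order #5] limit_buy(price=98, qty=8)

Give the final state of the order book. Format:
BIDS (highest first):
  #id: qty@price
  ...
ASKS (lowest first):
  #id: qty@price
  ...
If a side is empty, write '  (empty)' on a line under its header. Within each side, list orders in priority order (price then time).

Answer: BIDS (highest first):
  #5: 3@98
ASKS (lowest first):
  (empty)

Derivation:
After op 1 [order #1] limit_buy(price=105, qty=1): fills=none; bids=[#1:1@105] asks=[-]
After op 2 [order #2] limit_buy(price=99, qty=7): fills=none; bids=[#1:1@105 #2:7@99] asks=[-]
After op 3 cancel(order #2): fills=none; bids=[#1:1@105] asks=[-]
After op 4 [order #3] limit_buy(price=102, qty=1): fills=none; bids=[#1:1@105 #3:1@102] asks=[-]
After op 5 [order #4] limit_sell(price=97, qty=7): fills=#1x#4:1@105 #3x#4:1@102; bids=[-] asks=[#4:5@97]
After op 6 [order #5] limit_buy(price=98, qty=8): fills=#5x#4:5@97; bids=[#5:3@98] asks=[-]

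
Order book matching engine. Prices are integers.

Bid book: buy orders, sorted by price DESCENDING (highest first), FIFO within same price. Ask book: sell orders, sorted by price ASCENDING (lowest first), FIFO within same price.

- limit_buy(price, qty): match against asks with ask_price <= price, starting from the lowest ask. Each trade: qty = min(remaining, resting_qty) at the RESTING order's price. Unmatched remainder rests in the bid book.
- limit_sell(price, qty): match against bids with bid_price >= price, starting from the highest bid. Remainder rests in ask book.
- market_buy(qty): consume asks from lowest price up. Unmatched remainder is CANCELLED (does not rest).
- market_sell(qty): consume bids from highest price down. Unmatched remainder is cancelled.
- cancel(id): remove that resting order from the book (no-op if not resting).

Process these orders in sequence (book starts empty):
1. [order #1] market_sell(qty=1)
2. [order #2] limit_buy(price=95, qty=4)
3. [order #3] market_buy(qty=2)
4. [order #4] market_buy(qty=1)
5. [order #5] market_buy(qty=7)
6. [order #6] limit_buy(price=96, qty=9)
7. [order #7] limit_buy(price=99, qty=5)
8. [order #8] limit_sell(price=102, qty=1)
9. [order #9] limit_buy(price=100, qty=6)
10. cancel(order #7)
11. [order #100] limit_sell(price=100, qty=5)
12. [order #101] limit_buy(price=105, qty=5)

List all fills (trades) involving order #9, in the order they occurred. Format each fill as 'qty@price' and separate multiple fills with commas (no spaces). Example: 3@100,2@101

Answer: 5@100

Derivation:
After op 1 [order #1] market_sell(qty=1): fills=none; bids=[-] asks=[-]
After op 2 [order #2] limit_buy(price=95, qty=4): fills=none; bids=[#2:4@95] asks=[-]
After op 3 [order #3] market_buy(qty=2): fills=none; bids=[#2:4@95] asks=[-]
After op 4 [order #4] market_buy(qty=1): fills=none; bids=[#2:4@95] asks=[-]
After op 5 [order #5] market_buy(qty=7): fills=none; bids=[#2:4@95] asks=[-]
After op 6 [order #6] limit_buy(price=96, qty=9): fills=none; bids=[#6:9@96 #2:4@95] asks=[-]
After op 7 [order #7] limit_buy(price=99, qty=5): fills=none; bids=[#7:5@99 #6:9@96 #2:4@95] asks=[-]
After op 8 [order #8] limit_sell(price=102, qty=1): fills=none; bids=[#7:5@99 #6:9@96 #2:4@95] asks=[#8:1@102]
After op 9 [order #9] limit_buy(price=100, qty=6): fills=none; bids=[#9:6@100 #7:5@99 #6:9@96 #2:4@95] asks=[#8:1@102]
After op 10 cancel(order #7): fills=none; bids=[#9:6@100 #6:9@96 #2:4@95] asks=[#8:1@102]
After op 11 [order #100] limit_sell(price=100, qty=5): fills=#9x#100:5@100; bids=[#9:1@100 #6:9@96 #2:4@95] asks=[#8:1@102]
After op 12 [order #101] limit_buy(price=105, qty=5): fills=#101x#8:1@102; bids=[#101:4@105 #9:1@100 #6:9@96 #2:4@95] asks=[-]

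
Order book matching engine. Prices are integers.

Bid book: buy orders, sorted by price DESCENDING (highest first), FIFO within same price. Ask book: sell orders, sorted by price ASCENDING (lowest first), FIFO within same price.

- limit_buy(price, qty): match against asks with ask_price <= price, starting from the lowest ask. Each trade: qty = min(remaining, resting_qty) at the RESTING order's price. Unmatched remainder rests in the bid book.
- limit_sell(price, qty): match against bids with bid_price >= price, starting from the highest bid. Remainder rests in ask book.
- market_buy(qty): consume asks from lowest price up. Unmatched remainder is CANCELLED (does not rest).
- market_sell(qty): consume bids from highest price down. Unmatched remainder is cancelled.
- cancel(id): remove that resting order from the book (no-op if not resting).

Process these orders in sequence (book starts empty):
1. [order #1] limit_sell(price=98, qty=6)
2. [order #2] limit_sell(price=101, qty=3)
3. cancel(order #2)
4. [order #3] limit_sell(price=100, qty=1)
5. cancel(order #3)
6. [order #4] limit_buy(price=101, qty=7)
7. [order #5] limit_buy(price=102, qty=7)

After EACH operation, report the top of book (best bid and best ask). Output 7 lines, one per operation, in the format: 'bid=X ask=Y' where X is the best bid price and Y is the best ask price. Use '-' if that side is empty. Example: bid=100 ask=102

Answer: bid=- ask=98
bid=- ask=98
bid=- ask=98
bid=- ask=98
bid=- ask=98
bid=101 ask=-
bid=102 ask=-

Derivation:
After op 1 [order #1] limit_sell(price=98, qty=6): fills=none; bids=[-] asks=[#1:6@98]
After op 2 [order #2] limit_sell(price=101, qty=3): fills=none; bids=[-] asks=[#1:6@98 #2:3@101]
After op 3 cancel(order #2): fills=none; bids=[-] asks=[#1:6@98]
After op 4 [order #3] limit_sell(price=100, qty=1): fills=none; bids=[-] asks=[#1:6@98 #3:1@100]
After op 5 cancel(order #3): fills=none; bids=[-] asks=[#1:6@98]
After op 6 [order #4] limit_buy(price=101, qty=7): fills=#4x#1:6@98; bids=[#4:1@101] asks=[-]
After op 7 [order #5] limit_buy(price=102, qty=7): fills=none; bids=[#5:7@102 #4:1@101] asks=[-]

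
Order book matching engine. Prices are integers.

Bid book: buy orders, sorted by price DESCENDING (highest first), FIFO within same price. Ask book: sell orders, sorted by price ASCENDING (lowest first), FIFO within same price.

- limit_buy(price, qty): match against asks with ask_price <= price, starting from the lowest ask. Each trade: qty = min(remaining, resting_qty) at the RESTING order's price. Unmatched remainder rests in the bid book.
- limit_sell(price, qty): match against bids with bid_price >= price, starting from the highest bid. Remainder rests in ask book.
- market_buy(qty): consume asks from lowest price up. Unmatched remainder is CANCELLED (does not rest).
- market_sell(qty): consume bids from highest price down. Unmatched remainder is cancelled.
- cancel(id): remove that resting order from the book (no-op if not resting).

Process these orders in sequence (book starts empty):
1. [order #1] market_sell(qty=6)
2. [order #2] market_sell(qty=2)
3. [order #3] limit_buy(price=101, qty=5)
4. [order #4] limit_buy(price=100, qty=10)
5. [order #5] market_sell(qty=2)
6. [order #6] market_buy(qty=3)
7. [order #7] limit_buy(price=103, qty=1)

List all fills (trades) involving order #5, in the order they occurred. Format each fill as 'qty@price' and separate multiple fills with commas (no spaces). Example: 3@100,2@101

Answer: 2@101

Derivation:
After op 1 [order #1] market_sell(qty=6): fills=none; bids=[-] asks=[-]
After op 2 [order #2] market_sell(qty=2): fills=none; bids=[-] asks=[-]
After op 3 [order #3] limit_buy(price=101, qty=5): fills=none; bids=[#3:5@101] asks=[-]
After op 4 [order #4] limit_buy(price=100, qty=10): fills=none; bids=[#3:5@101 #4:10@100] asks=[-]
After op 5 [order #5] market_sell(qty=2): fills=#3x#5:2@101; bids=[#3:3@101 #4:10@100] asks=[-]
After op 6 [order #6] market_buy(qty=3): fills=none; bids=[#3:3@101 #4:10@100] asks=[-]
After op 7 [order #7] limit_buy(price=103, qty=1): fills=none; bids=[#7:1@103 #3:3@101 #4:10@100] asks=[-]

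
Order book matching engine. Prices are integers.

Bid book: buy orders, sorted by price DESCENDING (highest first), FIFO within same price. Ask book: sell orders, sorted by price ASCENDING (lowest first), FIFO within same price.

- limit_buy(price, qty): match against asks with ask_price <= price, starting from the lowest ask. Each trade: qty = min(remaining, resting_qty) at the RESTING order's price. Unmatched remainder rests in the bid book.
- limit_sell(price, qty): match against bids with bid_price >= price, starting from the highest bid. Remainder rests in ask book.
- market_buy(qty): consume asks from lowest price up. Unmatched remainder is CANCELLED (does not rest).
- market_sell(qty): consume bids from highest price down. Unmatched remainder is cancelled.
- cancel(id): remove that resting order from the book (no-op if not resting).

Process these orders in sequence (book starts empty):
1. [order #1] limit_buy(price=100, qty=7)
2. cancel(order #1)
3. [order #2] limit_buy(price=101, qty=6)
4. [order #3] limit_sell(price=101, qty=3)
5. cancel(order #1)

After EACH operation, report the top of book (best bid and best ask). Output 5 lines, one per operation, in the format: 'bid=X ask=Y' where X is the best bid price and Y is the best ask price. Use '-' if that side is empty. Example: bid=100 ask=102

After op 1 [order #1] limit_buy(price=100, qty=7): fills=none; bids=[#1:7@100] asks=[-]
After op 2 cancel(order #1): fills=none; bids=[-] asks=[-]
After op 3 [order #2] limit_buy(price=101, qty=6): fills=none; bids=[#2:6@101] asks=[-]
After op 4 [order #3] limit_sell(price=101, qty=3): fills=#2x#3:3@101; bids=[#2:3@101] asks=[-]
After op 5 cancel(order #1): fills=none; bids=[#2:3@101] asks=[-]

Answer: bid=100 ask=-
bid=- ask=-
bid=101 ask=-
bid=101 ask=-
bid=101 ask=-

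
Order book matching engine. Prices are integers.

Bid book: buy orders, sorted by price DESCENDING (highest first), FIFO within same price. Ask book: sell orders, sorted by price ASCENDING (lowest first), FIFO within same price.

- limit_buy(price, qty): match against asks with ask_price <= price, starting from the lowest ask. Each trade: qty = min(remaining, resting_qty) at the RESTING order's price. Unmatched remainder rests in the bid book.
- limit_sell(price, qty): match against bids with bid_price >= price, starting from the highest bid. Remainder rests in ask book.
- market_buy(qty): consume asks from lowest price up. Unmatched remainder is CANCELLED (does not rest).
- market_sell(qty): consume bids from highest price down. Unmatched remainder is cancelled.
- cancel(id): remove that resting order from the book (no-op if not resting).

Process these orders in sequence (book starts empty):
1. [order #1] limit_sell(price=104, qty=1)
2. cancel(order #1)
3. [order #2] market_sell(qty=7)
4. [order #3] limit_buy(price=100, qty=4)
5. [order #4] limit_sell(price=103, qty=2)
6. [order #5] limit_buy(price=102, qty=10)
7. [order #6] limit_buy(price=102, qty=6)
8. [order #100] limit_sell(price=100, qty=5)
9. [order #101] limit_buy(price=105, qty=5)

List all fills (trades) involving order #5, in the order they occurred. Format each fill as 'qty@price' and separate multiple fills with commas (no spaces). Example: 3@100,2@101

After op 1 [order #1] limit_sell(price=104, qty=1): fills=none; bids=[-] asks=[#1:1@104]
After op 2 cancel(order #1): fills=none; bids=[-] asks=[-]
After op 3 [order #2] market_sell(qty=7): fills=none; bids=[-] asks=[-]
After op 4 [order #3] limit_buy(price=100, qty=4): fills=none; bids=[#3:4@100] asks=[-]
After op 5 [order #4] limit_sell(price=103, qty=2): fills=none; bids=[#3:4@100] asks=[#4:2@103]
After op 6 [order #5] limit_buy(price=102, qty=10): fills=none; bids=[#5:10@102 #3:4@100] asks=[#4:2@103]
After op 7 [order #6] limit_buy(price=102, qty=6): fills=none; bids=[#5:10@102 #6:6@102 #3:4@100] asks=[#4:2@103]
After op 8 [order #100] limit_sell(price=100, qty=5): fills=#5x#100:5@102; bids=[#5:5@102 #6:6@102 #3:4@100] asks=[#4:2@103]
After op 9 [order #101] limit_buy(price=105, qty=5): fills=#101x#4:2@103; bids=[#101:3@105 #5:5@102 #6:6@102 #3:4@100] asks=[-]

Answer: 5@102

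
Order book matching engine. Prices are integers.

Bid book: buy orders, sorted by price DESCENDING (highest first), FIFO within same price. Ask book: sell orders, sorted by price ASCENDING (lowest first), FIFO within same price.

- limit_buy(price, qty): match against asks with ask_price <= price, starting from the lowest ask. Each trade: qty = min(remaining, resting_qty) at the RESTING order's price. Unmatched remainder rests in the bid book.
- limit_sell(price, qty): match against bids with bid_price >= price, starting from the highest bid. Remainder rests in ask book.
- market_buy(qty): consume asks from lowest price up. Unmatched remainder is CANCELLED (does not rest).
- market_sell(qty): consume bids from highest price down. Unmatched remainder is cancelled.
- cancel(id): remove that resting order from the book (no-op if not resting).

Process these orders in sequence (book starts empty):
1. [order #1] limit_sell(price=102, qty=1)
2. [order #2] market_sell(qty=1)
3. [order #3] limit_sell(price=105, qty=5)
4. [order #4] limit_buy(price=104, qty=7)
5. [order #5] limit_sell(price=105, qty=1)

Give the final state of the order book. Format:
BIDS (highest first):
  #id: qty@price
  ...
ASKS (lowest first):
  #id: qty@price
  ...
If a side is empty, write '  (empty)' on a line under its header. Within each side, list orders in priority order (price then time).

After op 1 [order #1] limit_sell(price=102, qty=1): fills=none; bids=[-] asks=[#1:1@102]
After op 2 [order #2] market_sell(qty=1): fills=none; bids=[-] asks=[#1:1@102]
After op 3 [order #3] limit_sell(price=105, qty=5): fills=none; bids=[-] asks=[#1:1@102 #3:5@105]
After op 4 [order #4] limit_buy(price=104, qty=7): fills=#4x#1:1@102; bids=[#4:6@104] asks=[#3:5@105]
After op 5 [order #5] limit_sell(price=105, qty=1): fills=none; bids=[#4:6@104] asks=[#3:5@105 #5:1@105]

Answer: BIDS (highest first):
  #4: 6@104
ASKS (lowest first):
  #3: 5@105
  #5: 1@105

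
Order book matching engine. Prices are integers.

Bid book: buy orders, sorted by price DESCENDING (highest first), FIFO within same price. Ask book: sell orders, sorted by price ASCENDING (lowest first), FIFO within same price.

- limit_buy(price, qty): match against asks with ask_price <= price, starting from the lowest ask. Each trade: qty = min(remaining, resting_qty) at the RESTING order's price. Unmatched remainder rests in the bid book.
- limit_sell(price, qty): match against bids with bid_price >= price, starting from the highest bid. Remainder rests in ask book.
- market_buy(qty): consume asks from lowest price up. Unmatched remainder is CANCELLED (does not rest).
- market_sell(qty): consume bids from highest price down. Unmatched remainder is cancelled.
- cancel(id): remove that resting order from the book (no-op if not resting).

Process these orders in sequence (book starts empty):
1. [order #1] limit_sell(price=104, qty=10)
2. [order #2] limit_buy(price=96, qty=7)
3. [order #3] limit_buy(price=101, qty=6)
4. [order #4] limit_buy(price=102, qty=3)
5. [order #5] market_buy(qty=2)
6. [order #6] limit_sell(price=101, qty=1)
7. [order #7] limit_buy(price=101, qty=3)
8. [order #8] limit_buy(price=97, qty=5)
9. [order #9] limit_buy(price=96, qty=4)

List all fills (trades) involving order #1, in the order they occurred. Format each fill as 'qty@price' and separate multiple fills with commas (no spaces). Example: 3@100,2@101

After op 1 [order #1] limit_sell(price=104, qty=10): fills=none; bids=[-] asks=[#1:10@104]
After op 2 [order #2] limit_buy(price=96, qty=7): fills=none; bids=[#2:7@96] asks=[#1:10@104]
After op 3 [order #3] limit_buy(price=101, qty=6): fills=none; bids=[#3:6@101 #2:7@96] asks=[#1:10@104]
After op 4 [order #4] limit_buy(price=102, qty=3): fills=none; bids=[#4:3@102 #3:6@101 #2:7@96] asks=[#1:10@104]
After op 5 [order #5] market_buy(qty=2): fills=#5x#1:2@104; bids=[#4:3@102 #3:6@101 #2:7@96] asks=[#1:8@104]
After op 6 [order #6] limit_sell(price=101, qty=1): fills=#4x#6:1@102; bids=[#4:2@102 #3:6@101 #2:7@96] asks=[#1:8@104]
After op 7 [order #7] limit_buy(price=101, qty=3): fills=none; bids=[#4:2@102 #3:6@101 #7:3@101 #2:7@96] asks=[#1:8@104]
After op 8 [order #8] limit_buy(price=97, qty=5): fills=none; bids=[#4:2@102 #3:6@101 #7:3@101 #8:5@97 #2:7@96] asks=[#1:8@104]
After op 9 [order #9] limit_buy(price=96, qty=4): fills=none; bids=[#4:2@102 #3:6@101 #7:3@101 #8:5@97 #2:7@96 #9:4@96] asks=[#1:8@104]

Answer: 2@104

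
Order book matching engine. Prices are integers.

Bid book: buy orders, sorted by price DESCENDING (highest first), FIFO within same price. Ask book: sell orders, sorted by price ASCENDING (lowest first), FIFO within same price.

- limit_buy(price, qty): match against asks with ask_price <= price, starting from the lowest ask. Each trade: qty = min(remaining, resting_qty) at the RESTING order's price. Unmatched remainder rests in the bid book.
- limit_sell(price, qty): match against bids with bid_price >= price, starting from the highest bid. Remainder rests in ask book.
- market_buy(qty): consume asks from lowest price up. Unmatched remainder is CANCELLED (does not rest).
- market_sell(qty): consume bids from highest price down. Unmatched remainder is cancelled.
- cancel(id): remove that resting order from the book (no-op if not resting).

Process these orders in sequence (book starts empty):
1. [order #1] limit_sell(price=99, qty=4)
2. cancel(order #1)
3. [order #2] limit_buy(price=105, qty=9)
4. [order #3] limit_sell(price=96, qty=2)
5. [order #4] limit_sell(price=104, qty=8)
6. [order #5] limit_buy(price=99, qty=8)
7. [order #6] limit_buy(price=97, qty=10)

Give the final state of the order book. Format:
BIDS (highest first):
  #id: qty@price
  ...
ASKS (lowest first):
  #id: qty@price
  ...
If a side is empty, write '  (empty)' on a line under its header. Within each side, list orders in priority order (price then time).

Answer: BIDS (highest first):
  #5: 8@99
  #6: 10@97
ASKS (lowest first):
  #4: 1@104

Derivation:
After op 1 [order #1] limit_sell(price=99, qty=4): fills=none; bids=[-] asks=[#1:4@99]
After op 2 cancel(order #1): fills=none; bids=[-] asks=[-]
After op 3 [order #2] limit_buy(price=105, qty=9): fills=none; bids=[#2:9@105] asks=[-]
After op 4 [order #3] limit_sell(price=96, qty=2): fills=#2x#3:2@105; bids=[#2:7@105] asks=[-]
After op 5 [order #4] limit_sell(price=104, qty=8): fills=#2x#4:7@105; bids=[-] asks=[#4:1@104]
After op 6 [order #5] limit_buy(price=99, qty=8): fills=none; bids=[#5:8@99] asks=[#4:1@104]
After op 7 [order #6] limit_buy(price=97, qty=10): fills=none; bids=[#5:8@99 #6:10@97] asks=[#4:1@104]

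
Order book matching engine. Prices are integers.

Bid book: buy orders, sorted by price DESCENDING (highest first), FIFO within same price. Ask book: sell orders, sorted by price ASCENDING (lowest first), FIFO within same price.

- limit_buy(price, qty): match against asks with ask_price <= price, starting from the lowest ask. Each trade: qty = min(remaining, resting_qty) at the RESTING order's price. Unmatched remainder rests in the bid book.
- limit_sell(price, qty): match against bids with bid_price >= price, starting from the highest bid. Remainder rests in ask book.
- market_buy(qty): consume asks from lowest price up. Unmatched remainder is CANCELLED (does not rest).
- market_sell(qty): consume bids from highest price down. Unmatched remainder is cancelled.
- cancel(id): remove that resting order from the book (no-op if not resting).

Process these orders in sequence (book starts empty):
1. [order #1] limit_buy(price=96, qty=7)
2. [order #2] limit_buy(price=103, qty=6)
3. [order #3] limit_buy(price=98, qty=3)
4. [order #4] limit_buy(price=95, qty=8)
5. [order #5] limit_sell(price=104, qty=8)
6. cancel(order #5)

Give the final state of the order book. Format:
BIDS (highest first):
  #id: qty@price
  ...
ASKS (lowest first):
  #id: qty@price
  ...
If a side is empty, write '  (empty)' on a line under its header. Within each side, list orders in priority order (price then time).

After op 1 [order #1] limit_buy(price=96, qty=7): fills=none; bids=[#1:7@96] asks=[-]
After op 2 [order #2] limit_buy(price=103, qty=6): fills=none; bids=[#2:6@103 #1:7@96] asks=[-]
After op 3 [order #3] limit_buy(price=98, qty=3): fills=none; bids=[#2:6@103 #3:3@98 #1:7@96] asks=[-]
After op 4 [order #4] limit_buy(price=95, qty=8): fills=none; bids=[#2:6@103 #3:3@98 #1:7@96 #4:8@95] asks=[-]
After op 5 [order #5] limit_sell(price=104, qty=8): fills=none; bids=[#2:6@103 #3:3@98 #1:7@96 #4:8@95] asks=[#5:8@104]
After op 6 cancel(order #5): fills=none; bids=[#2:6@103 #3:3@98 #1:7@96 #4:8@95] asks=[-]

Answer: BIDS (highest first):
  #2: 6@103
  #3: 3@98
  #1: 7@96
  #4: 8@95
ASKS (lowest first):
  (empty)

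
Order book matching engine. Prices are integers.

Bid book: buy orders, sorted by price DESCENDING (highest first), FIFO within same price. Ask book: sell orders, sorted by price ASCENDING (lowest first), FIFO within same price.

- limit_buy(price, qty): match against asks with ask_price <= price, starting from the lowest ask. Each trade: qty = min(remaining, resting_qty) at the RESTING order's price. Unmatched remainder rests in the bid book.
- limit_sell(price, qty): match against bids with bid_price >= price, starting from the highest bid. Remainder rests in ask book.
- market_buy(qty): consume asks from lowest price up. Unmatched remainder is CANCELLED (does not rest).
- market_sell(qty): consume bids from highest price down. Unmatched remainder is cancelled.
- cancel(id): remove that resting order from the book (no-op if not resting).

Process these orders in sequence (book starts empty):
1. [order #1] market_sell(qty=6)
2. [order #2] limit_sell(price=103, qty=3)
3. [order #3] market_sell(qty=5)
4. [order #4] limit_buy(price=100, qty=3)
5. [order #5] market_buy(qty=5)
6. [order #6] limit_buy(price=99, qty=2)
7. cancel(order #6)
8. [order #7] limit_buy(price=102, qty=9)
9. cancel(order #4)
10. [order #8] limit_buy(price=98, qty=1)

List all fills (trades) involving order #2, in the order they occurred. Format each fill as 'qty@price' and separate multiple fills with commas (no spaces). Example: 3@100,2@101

Answer: 3@103

Derivation:
After op 1 [order #1] market_sell(qty=6): fills=none; bids=[-] asks=[-]
After op 2 [order #2] limit_sell(price=103, qty=3): fills=none; bids=[-] asks=[#2:3@103]
After op 3 [order #3] market_sell(qty=5): fills=none; bids=[-] asks=[#2:3@103]
After op 4 [order #4] limit_buy(price=100, qty=3): fills=none; bids=[#4:3@100] asks=[#2:3@103]
After op 5 [order #5] market_buy(qty=5): fills=#5x#2:3@103; bids=[#4:3@100] asks=[-]
After op 6 [order #6] limit_buy(price=99, qty=2): fills=none; bids=[#4:3@100 #6:2@99] asks=[-]
After op 7 cancel(order #6): fills=none; bids=[#4:3@100] asks=[-]
After op 8 [order #7] limit_buy(price=102, qty=9): fills=none; bids=[#7:9@102 #4:3@100] asks=[-]
After op 9 cancel(order #4): fills=none; bids=[#7:9@102] asks=[-]
After op 10 [order #8] limit_buy(price=98, qty=1): fills=none; bids=[#7:9@102 #8:1@98] asks=[-]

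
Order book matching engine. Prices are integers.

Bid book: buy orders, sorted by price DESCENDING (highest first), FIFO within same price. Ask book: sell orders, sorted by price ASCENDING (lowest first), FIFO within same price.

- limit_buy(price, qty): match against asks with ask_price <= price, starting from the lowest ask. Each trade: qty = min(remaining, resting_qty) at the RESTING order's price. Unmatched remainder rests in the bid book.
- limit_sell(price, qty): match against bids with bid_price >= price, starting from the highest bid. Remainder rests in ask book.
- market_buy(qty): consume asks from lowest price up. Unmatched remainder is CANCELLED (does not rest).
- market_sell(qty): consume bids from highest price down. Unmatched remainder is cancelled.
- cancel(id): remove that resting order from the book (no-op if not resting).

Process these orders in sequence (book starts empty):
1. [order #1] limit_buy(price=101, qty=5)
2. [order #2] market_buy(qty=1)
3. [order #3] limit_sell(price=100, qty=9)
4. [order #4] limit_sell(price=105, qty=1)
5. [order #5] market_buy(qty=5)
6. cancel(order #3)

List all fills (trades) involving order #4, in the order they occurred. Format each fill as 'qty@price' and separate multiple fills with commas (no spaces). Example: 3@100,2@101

After op 1 [order #1] limit_buy(price=101, qty=5): fills=none; bids=[#1:5@101] asks=[-]
After op 2 [order #2] market_buy(qty=1): fills=none; bids=[#1:5@101] asks=[-]
After op 3 [order #3] limit_sell(price=100, qty=9): fills=#1x#3:5@101; bids=[-] asks=[#3:4@100]
After op 4 [order #4] limit_sell(price=105, qty=1): fills=none; bids=[-] asks=[#3:4@100 #4:1@105]
After op 5 [order #5] market_buy(qty=5): fills=#5x#3:4@100 #5x#4:1@105; bids=[-] asks=[-]
After op 6 cancel(order #3): fills=none; bids=[-] asks=[-]

Answer: 1@105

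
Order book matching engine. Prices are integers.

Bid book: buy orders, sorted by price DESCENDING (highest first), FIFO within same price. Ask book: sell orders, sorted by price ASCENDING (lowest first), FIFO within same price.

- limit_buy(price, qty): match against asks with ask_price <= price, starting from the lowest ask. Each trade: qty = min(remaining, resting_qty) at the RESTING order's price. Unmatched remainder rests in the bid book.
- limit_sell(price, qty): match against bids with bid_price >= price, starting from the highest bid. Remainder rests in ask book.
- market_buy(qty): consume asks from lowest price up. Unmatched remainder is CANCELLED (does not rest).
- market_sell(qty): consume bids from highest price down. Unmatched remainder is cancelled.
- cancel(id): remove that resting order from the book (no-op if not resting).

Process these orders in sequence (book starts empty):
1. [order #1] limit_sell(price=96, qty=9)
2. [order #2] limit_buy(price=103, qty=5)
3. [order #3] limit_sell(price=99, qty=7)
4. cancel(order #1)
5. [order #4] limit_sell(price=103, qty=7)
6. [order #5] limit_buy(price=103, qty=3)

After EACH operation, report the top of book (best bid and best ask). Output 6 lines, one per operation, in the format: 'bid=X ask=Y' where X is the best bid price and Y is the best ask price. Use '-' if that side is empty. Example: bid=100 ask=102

Answer: bid=- ask=96
bid=- ask=96
bid=- ask=96
bid=- ask=99
bid=- ask=99
bid=- ask=99

Derivation:
After op 1 [order #1] limit_sell(price=96, qty=9): fills=none; bids=[-] asks=[#1:9@96]
After op 2 [order #2] limit_buy(price=103, qty=5): fills=#2x#1:5@96; bids=[-] asks=[#1:4@96]
After op 3 [order #3] limit_sell(price=99, qty=7): fills=none; bids=[-] asks=[#1:4@96 #3:7@99]
After op 4 cancel(order #1): fills=none; bids=[-] asks=[#3:7@99]
After op 5 [order #4] limit_sell(price=103, qty=7): fills=none; bids=[-] asks=[#3:7@99 #4:7@103]
After op 6 [order #5] limit_buy(price=103, qty=3): fills=#5x#3:3@99; bids=[-] asks=[#3:4@99 #4:7@103]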